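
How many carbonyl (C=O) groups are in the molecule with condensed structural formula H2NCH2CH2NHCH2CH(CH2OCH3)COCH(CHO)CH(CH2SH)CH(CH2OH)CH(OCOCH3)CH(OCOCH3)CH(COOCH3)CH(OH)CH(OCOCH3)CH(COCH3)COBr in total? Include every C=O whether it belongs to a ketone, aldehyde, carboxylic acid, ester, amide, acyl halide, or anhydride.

8

CO: ketone, 1 C=O (running total 1).
CH(CHO): aldehyde, 1 C=O (running total 2).
CH(OCOCH3): ester, 1 C=O (running total 3).
CH(OCOCH3): ester, 1 C=O (running total 4).
CH(COOCH3): ester, 1 C=O (running total 5).
CH(OCOCH3): ester, 1 C=O (running total 6).
CH(COCH3): ketone, 1 C=O (running total 7).
COBr: acyl halide, 1 C=O (running total 8).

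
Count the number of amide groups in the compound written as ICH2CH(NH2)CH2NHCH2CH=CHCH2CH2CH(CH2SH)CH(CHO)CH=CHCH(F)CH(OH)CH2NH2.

0

halogen on an sp³ carbon → alkyl halide.
–NH2 on an sp³ carbon with no adjacent C=O → amine.
C–N–C with sp³ carbons and no adjacent C=O → amine (secondary).
C=C double bond → alkene.
pendant –CH2SH → thiol.
pendant –CHO: carbonyl C bonded to C and H → aldehyde.
C=C double bond → alkene.
halogen on an sp³ carbon → alkyl halide.
–OH on an sp³ carbon → alcohol (secondary).
–NH2 on an sp³ carbon with no adjacent C=O → amine.
No segment is a amide: CH(NH2) is amine, not amide; CH2NHCH2 is amine, not amide; CH2NH2 is amine, not amide. → 0.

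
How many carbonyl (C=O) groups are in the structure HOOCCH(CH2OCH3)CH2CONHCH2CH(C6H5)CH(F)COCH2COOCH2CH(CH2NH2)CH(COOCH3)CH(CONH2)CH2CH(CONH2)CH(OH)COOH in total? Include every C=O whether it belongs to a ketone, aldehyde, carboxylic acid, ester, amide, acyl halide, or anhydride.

HOOC: carboxylic acid, 1 C=O (running total 1).
CH2CONHCH2: amide, 1 C=O (running total 2).
CO: ketone, 1 C=O (running total 3).
CH2COOCH2: ester, 1 C=O (running total 4).
CH(COOCH3): ester, 1 C=O (running total 5).
CH(CONH2): amide, 1 C=O (running total 6).
CH(CONH2): amide, 1 C=O (running total 7).
COOH: carboxylic acid, 1 C=O (running total 8).

8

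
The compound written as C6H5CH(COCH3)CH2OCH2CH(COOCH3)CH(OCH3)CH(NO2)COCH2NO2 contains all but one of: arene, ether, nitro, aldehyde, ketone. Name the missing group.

ketone: present (CH(COCH3) — pendant –COCH3: carbonyl C bonded to two carbons → ketone).
nitro: present (CH(NO2) — –NO2 on an sp³ carbon → nitro (the N=O is not a carbonyl)).
arene: present (C6H5 — C6H5– phenyl ring → arene).
ether: present (CH2OCH2 — C–O–C with sp³ carbons on both sides and no adjacent C=O → ether).
aldehyde: absent. In each of CH(COCH3) and CO, the carbonyl carbon is bonded to two carbons, so it is a ketone, not an aldehyde.

aldehyde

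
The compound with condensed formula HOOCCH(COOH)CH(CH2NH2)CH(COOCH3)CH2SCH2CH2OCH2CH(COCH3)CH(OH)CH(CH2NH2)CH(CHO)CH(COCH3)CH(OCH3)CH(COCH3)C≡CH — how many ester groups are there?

1

Reading the structure from left to right:
  HOOC: –COOH: carbonyl C bonded to –OH and C → carboxylic acid (the –OH is not a separate alcohol).
  CH(COOH): pendant –COOH: carbonyl C bonded to C and –OH → carboxylic acid.
  CH(CH2NH2): pendant –CH2NH2: N on sp³ C, no adjacent C=O → amine.
  CH(COOCH3): pendant –COOCH3: carbonyl C bonded to C and –OCH3 → ester.
  CH2SCH2: C–S–C linkage → sulfide (thioether).
  CH2OCH2: C–O–C with sp³ carbons on both sides and no adjacent C=O → ether.
  CH(COCH3): pendant –COCH3: carbonyl C bonded to two carbons → ketone.
  CH(OH): –OH on an sp³ carbon → alcohol (secondary).
  CH(CH2NH2): pendant –CH2NH2: N on sp³ C, no adjacent C=O → amine.
  CH(CHO): pendant –CHO: carbonyl C bonded to C and H → aldehyde.
  CH(COCH3): pendant –COCH3: carbonyl C bonded to two carbons → ketone.
  CH(OCH3): pendant –OCH3: C–O–C with sp³ C, no adjacent C=O → ether.
  CH(COCH3): pendant –COCH3: carbonyl C bonded to two carbons → ketone.
  C≡CH: C≡C triple bond → alkyne.
Ester appears at: CH(COOCH3) → 1.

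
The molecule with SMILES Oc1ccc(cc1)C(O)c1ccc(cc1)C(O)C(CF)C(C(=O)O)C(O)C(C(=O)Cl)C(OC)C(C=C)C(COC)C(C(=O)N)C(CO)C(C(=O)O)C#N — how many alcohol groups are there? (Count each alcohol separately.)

–OH attached directly to an aromatic ring → phenol (not alcohol); the ring itself is an arene.
–OH on an sp³ carbon → alcohol (secondary).
para-disubstituted benzene ring → arene.
–OH on an sp³ carbon → alcohol (secondary).
pendant –CH2X: halogen on sp³ carbon → alkyl halide.
pendant –COOH: carbonyl C bonded to C and –OH → carboxylic acid.
–OH on an sp³ carbon → alcohol (secondary).
pendant –C(=O)X: carbonyl C bonded to C and halogen → acyl halide.
pendant –OCH3: C–O–C with sp³ C, no adjacent C=O → ether.
pendant –CH=CH2: C=C double bond → alkene.
pendant –CH2OCH3: C–O–C linkage → ether.
pendant –CONH2: carbonyl C bonded to C and N → amide.
pendant –CH2OH on an sp³ backbone C → alcohol.
pendant –COOH: carbonyl C bonded to C and –OH → carboxylic acid.
–C≡N: carbon triple-bonded to nitrogen → nitrile.
Alcohol appears at: CH(OH), CH(OH), CH(OH), CH(CH2OH) → 4.

4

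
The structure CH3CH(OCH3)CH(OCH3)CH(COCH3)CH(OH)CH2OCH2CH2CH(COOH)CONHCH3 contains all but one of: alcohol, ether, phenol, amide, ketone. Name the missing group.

alcohol: present (CH(OH) — –OH on an sp³ carbon → alcohol (secondary)).
ketone: present (CH(COCH3) — pendant –COCH3: carbonyl C bonded to two carbons → ketone).
amide: present (CONHCH3 — –C(=O)NHCH3: carbonyl C bonded to C and to N → amide (the N is not an amine)).
ether: present (CH(OCH3) — pendant –OCH3: C–O–C with sp³ C, no adjacent C=O → ether).
phenol: absent. In CH(OH), the –OH is on an sp³ carbon, not on an aromatic ring, so it is an alcohol.

phenol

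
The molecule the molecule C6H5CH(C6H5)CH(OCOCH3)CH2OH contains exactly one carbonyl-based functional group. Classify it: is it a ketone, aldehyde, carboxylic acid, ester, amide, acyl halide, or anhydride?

The carbonyl is in the CH(OCOCH3) segment: pendant –OC(=O)CH3: an acyloxy group → ester.

ester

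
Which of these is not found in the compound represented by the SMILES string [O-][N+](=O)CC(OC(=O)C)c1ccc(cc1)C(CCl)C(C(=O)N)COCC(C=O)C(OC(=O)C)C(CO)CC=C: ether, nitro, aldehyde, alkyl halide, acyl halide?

nitro: present (O2NCH2 — –NO2 on carbon → nitro group).
alkyl halide: present (CH(CH2Cl) — pendant –CH2X: halogen on sp³ carbon → alkyl halide).
ether: present (CH2OCH2 — C–O–C with sp³ carbons on both sides and no adjacent C=O → ether).
aldehyde: present (CH(CHO) — pendant –CHO: carbonyl C bonded to C and H → aldehyde).
acyl halide: no segment matches this pattern.

acyl halide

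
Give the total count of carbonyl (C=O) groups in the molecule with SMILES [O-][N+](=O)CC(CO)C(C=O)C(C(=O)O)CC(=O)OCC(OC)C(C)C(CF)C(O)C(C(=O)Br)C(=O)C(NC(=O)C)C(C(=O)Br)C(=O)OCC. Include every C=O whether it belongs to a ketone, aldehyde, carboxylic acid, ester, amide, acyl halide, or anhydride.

CH(CHO): aldehyde, 1 C=O (running total 1).
CH(COOH): carboxylic acid, 1 C=O (running total 2).
CH2COOCH2: ester, 1 C=O (running total 3).
CH(COBr): acyl halide, 1 C=O (running total 4).
CO: ketone, 1 C=O (running total 5).
CH(NHCOCH3): amide, 1 C=O (running total 6).
CH(COBr): acyl halide, 1 C=O (running total 7).
COOCH2CH3: ester, 1 C=O (running total 8).

8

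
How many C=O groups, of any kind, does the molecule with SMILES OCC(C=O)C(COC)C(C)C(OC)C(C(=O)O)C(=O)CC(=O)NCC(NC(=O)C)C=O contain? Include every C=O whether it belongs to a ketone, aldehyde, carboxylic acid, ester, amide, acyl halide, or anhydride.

CH(CHO): aldehyde, 1 C=O (running total 1).
CH(COOH): carboxylic acid, 1 C=O (running total 2).
CO: ketone, 1 C=O (running total 3).
CH2CONHCH2: amide, 1 C=O (running total 4).
CH(NHCOCH3): amide, 1 C=O (running total 5).
CHO: aldehyde, 1 C=O (running total 6).

6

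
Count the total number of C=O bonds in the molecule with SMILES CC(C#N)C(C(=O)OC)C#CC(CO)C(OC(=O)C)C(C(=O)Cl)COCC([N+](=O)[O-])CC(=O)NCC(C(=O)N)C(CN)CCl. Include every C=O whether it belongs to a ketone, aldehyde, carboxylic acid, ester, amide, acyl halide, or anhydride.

CH(COOCH3): ester, 1 C=O (running total 1).
CH(OCOCH3): ester, 1 C=O (running total 2).
CH(COCl): acyl halide, 1 C=O (running total 3).
CH2CONHCH2: amide, 1 C=O (running total 4).
CH(CONH2): amide, 1 C=O (running total 5).

5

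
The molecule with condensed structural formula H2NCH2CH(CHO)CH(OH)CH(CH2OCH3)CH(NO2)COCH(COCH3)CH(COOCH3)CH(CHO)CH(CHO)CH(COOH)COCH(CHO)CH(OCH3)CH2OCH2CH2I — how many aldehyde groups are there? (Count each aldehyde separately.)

4

–NH2 on an sp³ carbon with no adjacent C=O → amine.
pendant –CHO: carbonyl C bonded to C and H → aldehyde.
–OH on an sp³ carbon → alcohol (secondary).
pendant –CH2OCH3: C–O–C linkage → ether.
–NO2 on an sp³ carbon → nitro (the N=O is not a carbonyl).
–C(=O)– with carbon on both sides → ketone.
pendant –COCH3: carbonyl C bonded to two carbons → ketone.
pendant –COOCH3: carbonyl C bonded to C and –OCH3 → ester.
pendant –CHO: carbonyl C bonded to C and H → aldehyde.
pendant –CHO: carbonyl C bonded to C and H → aldehyde.
pendant –COOH: carbonyl C bonded to C and –OH → carboxylic acid.
–C(=O)– with carbon on both sides → ketone.
pendant –CHO: carbonyl C bonded to C and H → aldehyde.
pendant –OCH3: C–O–C with sp³ C, no adjacent C=O → ether.
C–O–C with sp³ carbons on both sides and no adjacent C=O → ether.
halogen on an sp³ carbon → alkyl halide.
Aldehyde appears at: CH(CHO), CH(CHO), CH(CHO), CH(CHO) → 4.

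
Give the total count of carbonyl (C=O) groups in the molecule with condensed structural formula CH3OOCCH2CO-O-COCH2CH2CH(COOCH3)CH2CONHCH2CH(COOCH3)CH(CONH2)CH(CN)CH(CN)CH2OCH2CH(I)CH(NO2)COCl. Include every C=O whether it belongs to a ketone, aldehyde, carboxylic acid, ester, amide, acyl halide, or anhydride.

8

CH3OOC: ester, 1 C=O (running total 1).
CH2CO-O-COCH2: anhydride, 2 C=O (running total 3).
CH(COOCH3): ester, 1 C=O (running total 4).
CH2CONHCH2: amide, 1 C=O (running total 5).
CH(COOCH3): ester, 1 C=O (running total 6).
CH(CONH2): amide, 1 C=O (running total 7).
COCl: acyl halide, 1 C=O (running total 8).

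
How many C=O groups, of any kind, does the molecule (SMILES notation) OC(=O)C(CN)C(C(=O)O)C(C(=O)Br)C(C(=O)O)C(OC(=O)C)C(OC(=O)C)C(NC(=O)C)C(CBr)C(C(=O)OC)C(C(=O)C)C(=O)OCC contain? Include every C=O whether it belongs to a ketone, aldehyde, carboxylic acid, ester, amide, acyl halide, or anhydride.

10

HOOC: carboxylic acid, 1 C=O (running total 1).
CH(COOH): carboxylic acid, 1 C=O (running total 2).
CH(COBr): acyl halide, 1 C=O (running total 3).
CH(COOH): carboxylic acid, 1 C=O (running total 4).
CH(OCOCH3): ester, 1 C=O (running total 5).
CH(OCOCH3): ester, 1 C=O (running total 6).
CH(NHCOCH3): amide, 1 C=O (running total 7).
CH(COOCH3): ester, 1 C=O (running total 8).
CH(COCH3): ketone, 1 C=O (running total 9).
COOCH2CH3: ester, 1 C=O (running total 10).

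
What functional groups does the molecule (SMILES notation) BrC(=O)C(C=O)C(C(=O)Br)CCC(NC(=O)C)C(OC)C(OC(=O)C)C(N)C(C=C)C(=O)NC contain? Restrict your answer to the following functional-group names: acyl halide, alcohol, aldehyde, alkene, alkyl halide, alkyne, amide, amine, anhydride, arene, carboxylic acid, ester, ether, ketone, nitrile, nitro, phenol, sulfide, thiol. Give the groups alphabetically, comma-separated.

acyl halide, aldehyde, alkene, amide, amine, ester, ether

Working along the chain:
  BrCO: –C(=O)Br: carbonyl C bonded to C and to a halogen → acyl halide (not alkyl halide).
  CH(CHO): pendant –CHO: carbonyl C bonded to C and H → aldehyde.
  CH(COBr): pendant –C(=O)X: carbonyl C bonded to C and halogen → acyl halide.
  CH(NHCOCH3): pendant –NHC(=O)CH3: N bonded to a carbonyl → amide (not amine).
  CH(OCH3): pendant –OCH3: C–O–C with sp³ C, no adjacent C=O → ether.
  CH(OCOCH3): pendant –OC(=O)CH3: an acyloxy group → ester.
  CH(NH2): –NH2 on an sp³ carbon with no adjacent C=O → amine.
  CH(CH=CH2): pendant –CH=CH2: C=C double bond → alkene.
  CONHCH3: –C(=O)NHCH3: carbonyl C bonded to C and to N → amide (the N is not an amine).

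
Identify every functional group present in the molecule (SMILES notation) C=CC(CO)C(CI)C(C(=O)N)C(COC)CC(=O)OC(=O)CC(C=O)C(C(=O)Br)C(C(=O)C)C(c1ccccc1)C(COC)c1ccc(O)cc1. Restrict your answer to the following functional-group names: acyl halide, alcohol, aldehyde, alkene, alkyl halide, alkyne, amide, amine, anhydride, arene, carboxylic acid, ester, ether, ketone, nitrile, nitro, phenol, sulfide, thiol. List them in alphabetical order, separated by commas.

acyl halide, alcohol, aldehyde, alkene, alkyl halide, amide, anhydride, arene, ether, ketone, phenol

Reading the structure from left to right:
  CH2=CH: C=C double bond → alkene.
  CH(CH2OH): pendant –CH2OH on an sp³ backbone C → alcohol.
  CH(CH2I): pendant –CH2X: halogen on sp³ carbon → alkyl halide.
  CH(CONH2): pendant –CONH2: carbonyl C bonded to C and N → amide.
  CH(CH2OCH3): pendant –CH2OCH3: C–O–C linkage → ether.
  CH2CO-O-COCH2: two acyl groups sharing one oxygen, –C(=O)–O–C(=O)– → anhydride.
  CH(CHO): pendant –CHO: carbonyl C bonded to C and H → aldehyde.
  CH(COBr): pendant –C(=O)X: carbonyl C bonded to C and halogen → acyl halide.
  CH(COCH3): pendant –COCH3: carbonyl C bonded to two carbons → ketone.
  CH(C6H5): pendant –C6H5: benzene ring → arene.
  CH(CH2OCH3): pendant –CH2OCH3: C–O–C linkage → ether.
  C6H4OH: –OH attached directly to an aromatic ring → phenol (not alcohol); the ring itself is an arene.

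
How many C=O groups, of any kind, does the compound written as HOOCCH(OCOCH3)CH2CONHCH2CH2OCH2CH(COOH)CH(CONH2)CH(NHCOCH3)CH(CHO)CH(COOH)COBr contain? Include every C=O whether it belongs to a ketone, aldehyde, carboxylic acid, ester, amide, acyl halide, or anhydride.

HOOC: carboxylic acid, 1 C=O (running total 1).
CH(OCOCH3): ester, 1 C=O (running total 2).
CH2CONHCH2: amide, 1 C=O (running total 3).
CH(COOH): carboxylic acid, 1 C=O (running total 4).
CH(CONH2): amide, 1 C=O (running total 5).
CH(NHCOCH3): amide, 1 C=O (running total 6).
CH(CHO): aldehyde, 1 C=O (running total 7).
CH(COOH): carboxylic acid, 1 C=O (running total 8).
COBr: acyl halide, 1 C=O (running total 9).

9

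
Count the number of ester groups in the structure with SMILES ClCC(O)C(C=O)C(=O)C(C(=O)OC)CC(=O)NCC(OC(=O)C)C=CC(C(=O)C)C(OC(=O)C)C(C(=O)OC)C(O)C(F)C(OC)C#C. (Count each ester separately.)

halogen on an sp³ carbon → alkyl halide.
–OH on an sp³ carbon → alcohol (secondary).
pendant –CHO: carbonyl C bonded to C and H → aldehyde.
–C(=O)– with carbon on both sides → ketone.
pendant –COOCH3: carbonyl C bonded to C and –OCH3 → ester.
–C(=O)–N– linkage → amide (the N is not an amine).
pendant –OC(=O)CH3: an acyloxy group → ester.
C=C double bond → alkene.
pendant –COCH3: carbonyl C bonded to two carbons → ketone.
pendant –OC(=O)CH3: an acyloxy group → ester.
pendant –COOCH3: carbonyl C bonded to C and –OCH3 → ester.
–OH on an sp³ carbon → alcohol (secondary).
halogen on an sp³ carbon → alkyl halide.
pendant –OCH3: C–O–C with sp³ C, no adjacent C=O → ether.
C≡C triple bond → alkyne.
Ester appears at: CH(COOCH3), CH(OCOCH3), CH(OCOCH3), CH(COOCH3) → 4.

4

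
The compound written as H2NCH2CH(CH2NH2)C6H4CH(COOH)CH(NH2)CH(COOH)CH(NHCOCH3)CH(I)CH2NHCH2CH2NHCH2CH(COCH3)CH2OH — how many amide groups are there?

Taking each segment in turn:
  H2NCH2: –NH2 on an sp³ carbon with no adjacent C=O → amine.
  CH(CH2NH2): pendant –CH2NH2: N on sp³ C, no adjacent C=O → amine.
  C6H4: para-disubstituted benzene ring → arene.
  CH(COOH): pendant –COOH: carbonyl C bonded to C and –OH → carboxylic acid.
  CH(NH2): –NH2 on an sp³ carbon with no adjacent C=O → amine.
  CH(COOH): pendant –COOH: carbonyl C bonded to C and –OH → carboxylic acid.
  CH(NHCOCH3): pendant –NHC(=O)CH3: N bonded to a carbonyl → amide (not amine).
  CH(I): halogen on an sp³ carbon → alkyl halide.
  CH2NHCH2: C–N–C with sp³ carbons and no adjacent C=O → amine (secondary).
  CH2NHCH2: C–N–C with sp³ carbons and no adjacent C=O → amine (secondary).
  CH(COCH3): pendant –COCH3: carbonyl C bonded to two carbons → ketone.
  CH2OH: –OH on an sp³ carbon → alcohol.
Amide appears at: CH(NHCOCH3) → 1.

1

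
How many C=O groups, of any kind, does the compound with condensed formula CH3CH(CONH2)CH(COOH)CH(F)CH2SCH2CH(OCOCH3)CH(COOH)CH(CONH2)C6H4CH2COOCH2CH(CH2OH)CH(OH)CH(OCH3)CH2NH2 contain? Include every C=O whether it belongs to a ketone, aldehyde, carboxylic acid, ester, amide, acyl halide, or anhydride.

6

CH(CONH2): amide, 1 C=O (running total 1).
CH(COOH): carboxylic acid, 1 C=O (running total 2).
CH(OCOCH3): ester, 1 C=O (running total 3).
CH(COOH): carboxylic acid, 1 C=O (running total 4).
CH(CONH2): amide, 1 C=O (running total 5).
CH2COOCH2: ester, 1 C=O (running total 6).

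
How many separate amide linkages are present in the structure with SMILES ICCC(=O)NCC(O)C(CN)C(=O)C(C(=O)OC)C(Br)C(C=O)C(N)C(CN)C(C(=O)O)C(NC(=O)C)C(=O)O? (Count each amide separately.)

Reading the structure from left to right:
  ICH2: halogen on an sp³ carbon → alkyl halide.
  CH2CONHCH2: –C(=O)–N– linkage → amide (the N is not an amine).
  CH(OH): –OH on an sp³ carbon → alcohol (secondary).
  CH(CH2NH2): pendant –CH2NH2: N on sp³ C, no adjacent C=O → amine.
  CO: –C(=O)– with carbon on both sides → ketone.
  CH(COOCH3): pendant –COOCH3: carbonyl C bonded to C and –OCH3 → ester.
  CH(Br): halogen on an sp³ carbon → alkyl halide.
  CH(CHO): pendant –CHO: carbonyl C bonded to C and H → aldehyde.
  CH(NH2): –NH2 on an sp³ carbon with no adjacent C=O → amine.
  CH(CH2NH2): pendant –CH2NH2: N on sp³ C, no adjacent C=O → amine.
  CH(COOH): pendant –COOH: carbonyl C bonded to C and –OH → carboxylic acid.
  CH(NHCOCH3): pendant –NHC(=O)CH3: N bonded to a carbonyl → amide (not amine).
  COOH: –COOH: carbonyl C bonded to –OH and C → carboxylic acid (the –OH is not a separate alcohol).
Amide appears at: CH2CONHCH2, CH(NHCOCH3) → 2.

2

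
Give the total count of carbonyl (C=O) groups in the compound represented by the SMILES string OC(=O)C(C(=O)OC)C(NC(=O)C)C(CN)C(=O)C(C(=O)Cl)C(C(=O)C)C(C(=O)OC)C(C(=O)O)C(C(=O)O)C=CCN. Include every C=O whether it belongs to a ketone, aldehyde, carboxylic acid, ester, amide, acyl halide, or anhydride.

HOOC: carboxylic acid, 1 C=O (running total 1).
CH(COOCH3): ester, 1 C=O (running total 2).
CH(NHCOCH3): amide, 1 C=O (running total 3).
CO: ketone, 1 C=O (running total 4).
CH(COCl): acyl halide, 1 C=O (running total 5).
CH(COCH3): ketone, 1 C=O (running total 6).
CH(COOCH3): ester, 1 C=O (running total 7).
CH(COOH): carboxylic acid, 1 C=O (running total 8).
CH(COOH): carboxylic acid, 1 C=O (running total 9).

9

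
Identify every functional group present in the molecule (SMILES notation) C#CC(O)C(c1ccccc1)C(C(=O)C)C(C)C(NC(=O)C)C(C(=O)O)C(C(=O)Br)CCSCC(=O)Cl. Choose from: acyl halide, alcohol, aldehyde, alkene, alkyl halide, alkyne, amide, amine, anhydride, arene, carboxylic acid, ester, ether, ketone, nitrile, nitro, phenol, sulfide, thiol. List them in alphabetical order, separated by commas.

Taking each segment in turn:
  HC≡C: C≡C triple bond → alkyne.
  CH(OH): –OH on an sp³ carbon → alcohol (secondary).
  CH(C6H5): pendant –C6H5: benzene ring → arene.
  CH(COCH3): pendant –COCH3: carbonyl C bonded to two carbons → ketone.
  CH(NHCOCH3): pendant –NHC(=O)CH3: N bonded to a carbonyl → amide (not amine).
  CH(COOH): pendant –COOH: carbonyl C bonded to C and –OH → carboxylic acid.
  CH(COBr): pendant –C(=O)X: carbonyl C bonded to C and halogen → acyl halide.
  CH2SCH2: C–S–C linkage → sulfide (thioether).
  COCl: –C(=O)Cl: carbonyl C bonded to C and to a halogen → acyl halide (not alkyl halide).

acyl halide, alcohol, alkyne, amide, arene, carboxylic acid, ketone, sulfide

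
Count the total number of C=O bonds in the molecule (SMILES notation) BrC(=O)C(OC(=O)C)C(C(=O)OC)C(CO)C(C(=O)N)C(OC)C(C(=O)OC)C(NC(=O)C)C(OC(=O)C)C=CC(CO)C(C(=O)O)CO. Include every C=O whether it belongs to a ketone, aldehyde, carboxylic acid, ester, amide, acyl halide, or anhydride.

BrCO: acyl halide, 1 C=O (running total 1).
CH(OCOCH3): ester, 1 C=O (running total 2).
CH(COOCH3): ester, 1 C=O (running total 3).
CH(CONH2): amide, 1 C=O (running total 4).
CH(COOCH3): ester, 1 C=O (running total 5).
CH(NHCOCH3): amide, 1 C=O (running total 6).
CH(OCOCH3): ester, 1 C=O (running total 7).
CH(COOH): carboxylic acid, 1 C=O (running total 8).

8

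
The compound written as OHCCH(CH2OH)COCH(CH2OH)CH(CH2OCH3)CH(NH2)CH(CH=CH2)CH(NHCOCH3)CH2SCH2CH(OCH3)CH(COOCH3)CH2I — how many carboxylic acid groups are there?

terminal –CHO: carbonyl C bonded to H and C → aldehyde.
pendant –CH2OH on an sp³ backbone C → alcohol.
–C(=O)– with carbon on both sides → ketone.
pendant –CH2OH on an sp³ backbone C → alcohol.
pendant –CH2OCH3: C–O–C linkage → ether.
–NH2 on an sp³ carbon with no adjacent C=O → amine.
pendant –CH=CH2: C=C double bond → alkene.
pendant –NHC(=O)CH3: N bonded to a carbonyl → amide (not amine).
C–S–C linkage → sulfide (thioether).
pendant –OCH3: C–O–C with sp³ C, no adjacent C=O → ether.
pendant –COOCH3: carbonyl C bonded to C and –OCH3 → ester.
halogen on an sp³ carbon → alkyl halide.
No segment is a carboxylic acid: OHC is aldehyde, not carboxylic acid; CH(CH2OH) is alcohol, not carboxylic acid; CH(CH2OH) is alcohol, not carboxylic acid. → 0.

0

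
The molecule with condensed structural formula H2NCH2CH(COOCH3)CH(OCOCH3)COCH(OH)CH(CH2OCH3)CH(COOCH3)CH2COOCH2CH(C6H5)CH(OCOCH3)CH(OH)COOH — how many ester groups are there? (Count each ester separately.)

Working along the chain:
  H2NCH2: –NH2 on an sp³ carbon with no adjacent C=O → amine.
  CH(COOCH3): pendant –COOCH3: carbonyl C bonded to C and –OCH3 → ester.
  CH(OCOCH3): pendant –OC(=O)CH3: an acyloxy group → ester.
  CO: –C(=O)– with carbon on both sides → ketone.
  CH(OH): –OH on an sp³ carbon → alcohol (secondary).
  CH(CH2OCH3): pendant –CH2OCH3: C–O–C linkage → ether.
  CH(COOCH3): pendant –COOCH3: carbonyl C bonded to C and –OCH3 → ester.
  CH2COOCH2: –C(=O)–O–C with C on the carbonyl side → ester.
  CH(C6H5): pendant –C6H5: benzene ring → arene.
  CH(OCOCH3): pendant –OC(=O)CH3: an acyloxy group → ester.
  CH(OH): –OH on an sp³ carbon → alcohol (secondary).
  COOH: –COOH: carbonyl C bonded to –OH and C → carboxylic acid (the –OH is not a separate alcohol).
Ester appears at: CH(COOCH3), CH(OCOCH3), CH(COOCH3), CH2COOCH2, CH(OCOCH3) → 5.

5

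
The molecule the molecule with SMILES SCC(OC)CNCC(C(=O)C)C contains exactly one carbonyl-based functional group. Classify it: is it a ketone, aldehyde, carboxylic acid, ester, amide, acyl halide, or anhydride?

The carbonyl is in the CH(COCH3) segment: pendant –COCH3: carbonyl C bonded to two carbons → ketone.

ketone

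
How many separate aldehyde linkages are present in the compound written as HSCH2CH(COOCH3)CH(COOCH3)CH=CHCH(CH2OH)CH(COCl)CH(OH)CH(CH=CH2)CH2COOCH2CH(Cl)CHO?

Working along the chain:
  HSCH2: –SH on an sp³ carbon → thiol.
  CH(COOCH3): pendant –COOCH3: carbonyl C bonded to C and –OCH3 → ester.
  CH(COOCH3): pendant –COOCH3: carbonyl C bonded to C and –OCH3 → ester.
  CH=CH: C=C double bond → alkene.
  CH(CH2OH): pendant –CH2OH on an sp³ backbone C → alcohol.
  CH(COCl): pendant –C(=O)X: carbonyl C bonded to C and halogen → acyl halide.
  CH(OH): –OH on an sp³ carbon → alcohol (secondary).
  CH(CH=CH2): pendant –CH=CH2: C=C double bond → alkene.
  CH2COOCH2: –C(=O)–O–C with C on the carbonyl side → ester.
  CH(Cl): halogen on an sp³ carbon → alkyl halide.
  CHO: terminal –CHO: carbonyl C bonded to H and C → aldehyde.
Aldehyde appears at: CHO → 1.

1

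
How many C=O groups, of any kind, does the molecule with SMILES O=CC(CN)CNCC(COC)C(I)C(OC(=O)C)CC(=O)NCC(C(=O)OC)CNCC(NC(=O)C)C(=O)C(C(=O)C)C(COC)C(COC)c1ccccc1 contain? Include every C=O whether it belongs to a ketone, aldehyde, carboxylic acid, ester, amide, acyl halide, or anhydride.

7

OHC: aldehyde, 1 C=O (running total 1).
CH(OCOCH3): ester, 1 C=O (running total 2).
CH2CONHCH2: amide, 1 C=O (running total 3).
CH(COOCH3): ester, 1 C=O (running total 4).
CH(NHCOCH3): amide, 1 C=O (running total 5).
CO: ketone, 1 C=O (running total 6).
CH(COCH3): ketone, 1 C=O (running total 7).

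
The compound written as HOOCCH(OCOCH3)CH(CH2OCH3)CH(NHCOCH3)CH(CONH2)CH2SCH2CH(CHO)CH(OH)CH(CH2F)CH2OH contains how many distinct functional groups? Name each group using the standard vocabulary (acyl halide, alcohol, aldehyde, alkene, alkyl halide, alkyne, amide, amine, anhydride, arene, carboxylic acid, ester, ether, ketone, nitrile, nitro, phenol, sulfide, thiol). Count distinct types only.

Taking each segment in turn:
  HOOC: –COOH: carbonyl C bonded to –OH and C → carboxylic acid (the –OH is not a separate alcohol).
  CH(OCOCH3): pendant –OC(=O)CH3: an acyloxy group → ester.
  CH(CH2OCH3): pendant –CH2OCH3: C–O–C linkage → ether.
  CH(NHCOCH3): pendant –NHC(=O)CH3: N bonded to a carbonyl → amide (not amine).
  CH(CONH2): pendant –CONH2: carbonyl C bonded to C and N → amide.
  CH2SCH2: C–S–C linkage → sulfide (thioether).
  CH(CHO): pendant –CHO: carbonyl C bonded to C and H → aldehyde.
  CH(OH): –OH on an sp³ carbon → alcohol (secondary).
  CH(CH2F): pendant –CH2X: halogen on sp³ carbon → alkyl halide.
  CH2OH: –OH on an sp³ carbon → alcohol.
Distinct types present: alcohol, aldehyde, alkyl halide, amide, carboxylic acid, ester, ether, sulfide.

8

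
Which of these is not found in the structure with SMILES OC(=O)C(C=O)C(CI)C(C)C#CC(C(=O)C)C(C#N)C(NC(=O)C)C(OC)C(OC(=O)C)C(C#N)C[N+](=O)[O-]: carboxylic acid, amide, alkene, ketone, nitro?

alkene

ketone: present (CH(COCH3) — pendant –COCH3: carbonyl C bonded to two carbons → ketone).
carboxylic acid: present (HOOC — –COOH: carbonyl C bonded to –OH and C → carboxylic acid (the –OH is not a separate alcohol)).
amide: present (CH(NHCOCH3) — pendant –NHC(=O)CH3: N bonded to a carbonyl → amide (not amine)).
nitro: present (CH2NO2 — –NO2 on carbon → nitro group).
alkene: no segment matches this pattern.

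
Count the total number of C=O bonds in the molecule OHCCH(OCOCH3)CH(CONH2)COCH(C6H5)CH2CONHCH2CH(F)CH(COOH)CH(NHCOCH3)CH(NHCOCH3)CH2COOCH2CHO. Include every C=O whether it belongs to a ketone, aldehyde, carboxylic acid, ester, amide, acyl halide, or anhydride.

OHC: aldehyde, 1 C=O (running total 1).
CH(OCOCH3): ester, 1 C=O (running total 2).
CH(CONH2): amide, 1 C=O (running total 3).
CO: ketone, 1 C=O (running total 4).
CH2CONHCH2: amide, 1 C=O (running total 5).
CH(COOH): carboxylic acid, 1 C=O (running total 6).
CH(NHCOCH3): amide, 1 C=O (running total 7).
CH(NHCOCH3): amide, 1 C=O (running total 8).
CH2COOCH2: ester, 1 C=O (running total 9).
CHO: aldehyde, 1 C=O (running total 10).

10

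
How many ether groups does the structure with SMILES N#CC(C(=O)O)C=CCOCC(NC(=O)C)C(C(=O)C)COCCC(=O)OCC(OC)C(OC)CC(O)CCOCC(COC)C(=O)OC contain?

6

Taking each segment in turn:
  N≡C: N≡C–: carbon triple-bonded to nitrogen → nitrile.
  CH(COOH): pendant –COOH: carbonyl C bonded to C and –OH → carboxylic acid.
  CH=CH: C=C double bond → alkene.
  CH2OCH2: C–O–C with sp³ carbons on both sides and no adjacent C=O → ether.
  CH(NHCOCH3): pendant –NHC(=O)CH3: N bonded to a carbonyl → amide (not amine).
  CH(COCH3): pendant –COCH3: carbonyl C bonded to two carbons → ketone.
  CH2OCH2: C–O–C with sp³ carbons on both sides and no adjacent C=O → ether.
  CH2COOCH2: –C(=O)–O–C with C on the carbonyl side → ester.
  CH(OCH3): pendant –OCH3: C–O–C with sp³ C, no adjacent C=O → ether.
  CH(OCH3): pendant –OCH3: C–O–C with sp³ C, no adjacent C=O → ether.
  CH(OH): –OH on an sp³ carbon → alcohol (secondary).
  CH2OCH2: C–O–C with sp³ carbons on both sides and no adjacent C=O → ether.
  CH(CH2OCH3): pendant –CH2OCH3: C–O–C linkage → ether.
  COOCH3: –C(=O)OCH3: carbonyl C bonded to C and to –OCH3 → ester (not ketone + ether).
Ether appears at: CH2OCH2, CH2OCH2, CH(OCH3), CH(OCH3), CH2OCH2, CH(CH2OCH3) → 6.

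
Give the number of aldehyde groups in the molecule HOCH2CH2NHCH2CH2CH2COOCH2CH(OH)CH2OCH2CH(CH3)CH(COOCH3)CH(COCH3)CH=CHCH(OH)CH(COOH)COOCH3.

0

HO– on an sp³ carbon → alcohol.
C–N–C with sp³ carbons and no adjacent C=O → amine (secondary).
–C(=O)–O–C with C on the carbonyl side → ester.
–OH on an sp³ carbon → alcohol (secondary).
C–O–C with sp³ carbons on both sides and no adjacent C=O → ether.
pendant –COOCH3: carbonyl C bonded to C and –OCH3 → ester.
pendant –COCH3: carbonyl C bonded to two carbons → ketone.
C=C double bond → alkene.
–OH on an sp³ carbon → alcohol (secondary).
pendant –COOH: carbonyl C bonded to C and –OH → carboxylic acid.
–C(=O)OCH3: carbonyl C bonded to C and to –OCH3 → ester (not ketone + ether).
No segment is a aldehyde: CH2COOCH2 is ester, not aldehyde; CH(COOCH3) is ester, not aldehyde; CH(COCH3) is ketone, not aldehyde. → 0.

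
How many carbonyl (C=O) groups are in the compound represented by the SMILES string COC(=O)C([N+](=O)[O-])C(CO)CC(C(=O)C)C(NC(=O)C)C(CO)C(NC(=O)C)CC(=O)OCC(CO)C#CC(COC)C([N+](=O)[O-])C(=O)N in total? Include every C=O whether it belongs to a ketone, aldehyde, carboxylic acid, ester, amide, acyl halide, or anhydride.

6

CH3OOC: ester, 1 C=O (running total 1).
CH(COCH3): ketone, 1 C=O (running total 2).
CH(NHCOCH3): amide, 1 C=O (running total 3).
CH(NHCOCH3): amide, 1 C=O (running total 4).
CH2COOCH2: ester, 1 C=O (running total 5).
CONH2: amide, 1 C=O (running total 6).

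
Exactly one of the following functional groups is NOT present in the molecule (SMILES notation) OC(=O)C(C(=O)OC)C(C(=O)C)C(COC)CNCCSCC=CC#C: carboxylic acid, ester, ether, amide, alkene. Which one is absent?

amide

carboxylic acid: present (HOOC — –COOH: carbonyl C bonded to –OH and C → carboxylic acid (the –OH is not a separate alcohol)).
ether: present (CH(CH2OCH3) — pendant –CH2OCH3: C–O–C linkage → ether).
alkene: present (CH=CH — C=C double bond → alkene).
ester: present (CH(COOCH3) — pendant –COOCH3: carbonyl C bonded to C and –OCH3 → ester).
amide: no segment matches this pattern.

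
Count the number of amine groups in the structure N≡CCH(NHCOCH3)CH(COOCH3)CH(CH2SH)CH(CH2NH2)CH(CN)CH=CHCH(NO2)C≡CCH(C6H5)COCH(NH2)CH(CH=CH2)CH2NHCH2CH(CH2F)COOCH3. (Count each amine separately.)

3

Taking each segment in turn:
  N≡C: N≡C–: carbon triple-bonded to nitrogen → nitrile.
  CH(NHCOCH3): pendant –NHC(=O)CH3: N bonded to a carbonyl → amide (not amine).
  CH(COOCH3): pendant –COOCH3: carbonyl C bonded to C and –OCH3 → ester.
  CH(CH2SH): pendant –CH2SH → thiol.
  CH(CH2NH2): pendant –CH2NH2: N on sp³ C, no adjacent C=O → amine.
  CH(CN): pendant –C≡N: nitrile.
  CH=CH: C=C double bond → alkene.
  CH(NO2): –NO2 on an sp³ carbon → nitro (the N=O is not a carbonyl).
  C≡C: C≡C triple bond → alkyne.
  CH(C6H5): pendant –C6H5: benzene ring → arene.
  CO: –C(=O)– with carbon on both sides → ketone.
  CH(NH2): –NH2 on an sp³ carbon with no adjacent C=O → amine.
  CH(CH=CH2): pendant –CH=CH2: C=C double bond → alkene.
  CH2NHCH2: C–N–C with sp³ carbons and no adjacent C=O → amine (secondary).
  CH(CH2F): pendant –CH2X: halogen on sp³ carbon → alkyl halide.
  COOCH3: –C(=O)OCH3: carbonyl C bonded to C and to –OCH3 → ester (not ketone + ether).
Amine appears at: CH(CH2NH2), CH(NH2), CH2NHCH2 → 3.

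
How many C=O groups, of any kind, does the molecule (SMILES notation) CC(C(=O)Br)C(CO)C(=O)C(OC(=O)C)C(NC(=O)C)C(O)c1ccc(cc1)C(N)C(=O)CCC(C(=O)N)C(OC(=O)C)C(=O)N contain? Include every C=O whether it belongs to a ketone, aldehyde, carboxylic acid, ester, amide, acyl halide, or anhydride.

CH(COBr): acyl halide, 1 C=O (running total 1).
CO: ketone, 1 C=O (running total 2).
CH(OCOCH3): ester, 1 C=O (running total 3).
CH(NHCOCH3): amide, 1 C=O (running total 4).
CO: ketone, 1 C=O (running total 5).
CH(CONH2): amide, 1 C=O (running total 6).
CH(OCOCH3): ester, 1 C=O (running total 7).
CONH2: amide, 1 C=O (running total 8).

8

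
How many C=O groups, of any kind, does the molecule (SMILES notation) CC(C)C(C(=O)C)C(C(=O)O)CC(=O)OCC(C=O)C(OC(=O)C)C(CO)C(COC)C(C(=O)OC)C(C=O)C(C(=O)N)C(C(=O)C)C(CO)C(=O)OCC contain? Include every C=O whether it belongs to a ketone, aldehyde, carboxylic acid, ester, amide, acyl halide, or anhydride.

CH(COCH3): ketone, 1 C=O (running total 1).
CH(COOH): carboxylic acid, 1 C=O (running total 2).
CH2COOCH2: ester, 1 C=O (running total 3).
CH(CHO): aldehyde, 1 C=O (running total 4).
CH(OCOCH3): ester, 1 C=O (running total 5).
CH(COOCH3): ester, 1 C=O (running total 6).
CH(CHO): aldehyde, 1 C=O (running total 7).
CH(CONH2): amide, 1 C=O (running total 8).
CH(COCH3): ketone, 1 C=O (running total 9).
COOCH2CH3: ester, 1 C=O (running total 10).

10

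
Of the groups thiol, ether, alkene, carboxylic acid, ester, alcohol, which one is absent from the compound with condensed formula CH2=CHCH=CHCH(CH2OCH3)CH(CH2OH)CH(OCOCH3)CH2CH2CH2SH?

carboxylic acid

ester: present (CH(OCOCH3) — pendant –OC(=O)CH3: an acyloxy group → ester).
thiol: present (CH2SH — –SH on an sp³ carbon → thiol).
alcohol: present (CH(CH2OH) — pendant –CH2OH on an sp³ backbone C → alcohol).
ether: present (CH(CH2OCH3) — pendant –CH2OCH3: C–O–C linkage → ether).
alkene: present (CH2=CH — C=C double bond → alkene).
carboxylic acid: absent. In CH(OCOCH3), the acyl oxygen is bonded to carbon (–O–C), not to H, so this is an ester.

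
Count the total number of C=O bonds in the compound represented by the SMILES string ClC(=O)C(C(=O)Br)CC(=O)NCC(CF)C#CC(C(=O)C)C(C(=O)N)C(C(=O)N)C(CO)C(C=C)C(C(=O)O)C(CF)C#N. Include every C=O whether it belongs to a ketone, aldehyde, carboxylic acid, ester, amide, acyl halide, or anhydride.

ClCO: acyl halide, 1 C=O (running total 1).
CH(COBr): acyl halide, 1 C=O (running total 2).
CH2CONHCH2: amide, 1 C=O (running total 3).
CH(COCH3): ketone, 1 C=O (running total 4).
CH(CONH2): amide, 1 C=O (running total 5).
CH(CONH2): amide, 1 C=O (running total 6).
CH(COOH): carboxylic acid, 1 C=O (running total 7).

7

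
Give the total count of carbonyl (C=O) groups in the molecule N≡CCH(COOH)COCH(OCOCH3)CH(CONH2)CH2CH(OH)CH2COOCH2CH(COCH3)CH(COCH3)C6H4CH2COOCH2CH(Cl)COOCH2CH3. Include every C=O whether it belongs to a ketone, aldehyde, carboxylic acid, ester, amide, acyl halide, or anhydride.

CH(COOH): carboxylic acid, 1 C=O (running total 1).
CO: ketone, 1 C=O (running total 2).
CH(OCOCH3): ester, 1 C=O (running total 3).
CH(CONH2): amide, 1 C=O (running total 4).
CH2COOCH2: ester, 1 C=O (running total 5).
CH(COCH3): ketone, 1 C=O (running total 6).
CH(COCH3): ketone, 1 C=O (running total 7).
CH2COOCH2: ester, 1 C=O (running total 8).
COOCH2CH3: ester, 1 C=O (running total 9).

9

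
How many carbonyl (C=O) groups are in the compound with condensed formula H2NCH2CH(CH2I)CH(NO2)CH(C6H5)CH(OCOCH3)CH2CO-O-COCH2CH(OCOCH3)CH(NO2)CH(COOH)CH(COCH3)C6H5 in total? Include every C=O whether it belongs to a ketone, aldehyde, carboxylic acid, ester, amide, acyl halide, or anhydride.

CH(OCOCH3): ester, 1 C=O (running total 1).
CH2CO-O-COCH2: anhydride, 2 C=O (running total 3).
CH(OCOCH3): ester, 1 C=O (running total 4).
CH(COOH): carboxylic acid, 1 C=O (running total 5).
CH(COCH3): ketone, 1 C=O (running total 6).

6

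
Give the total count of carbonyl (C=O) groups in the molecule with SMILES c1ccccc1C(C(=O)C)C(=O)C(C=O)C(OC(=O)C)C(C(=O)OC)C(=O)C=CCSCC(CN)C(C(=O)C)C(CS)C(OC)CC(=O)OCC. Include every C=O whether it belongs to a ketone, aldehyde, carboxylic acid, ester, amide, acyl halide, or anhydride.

CH(COCH3): ketone, 1 C=O (running total 1).
CO: ketone, 1 C=O (running total 2).
CH(CHO): aldehyde, 1 C=O (running total 3).
CH(OCOCH3): ester, 1 C=O (running total 4).
CH(COOCH3): ester, 1 C=O (running total 5).
CO: ketone, 1 C=O (running total 6).
CH(COCH3): ketone, 1 C=O (running total 7).
COOCH2CH3: ester, 1 C=O (running total 8).

8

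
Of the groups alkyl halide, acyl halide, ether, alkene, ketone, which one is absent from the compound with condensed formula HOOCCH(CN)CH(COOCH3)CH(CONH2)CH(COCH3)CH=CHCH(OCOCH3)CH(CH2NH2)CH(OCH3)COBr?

alkyl halide

ketone: present (CH(COCH3) — pendant –COCH3: carbonyl C bonded to two carbons → ketone).
acyl halide: present (COBr — –C(=O)Br: carbonyl C bonded to C and to a halogen → acyl halide (not alkyl halide)).
ether: present (CH(OCH3) — pendant –OCH3: C–O–C with sp³ C, no adjacent C=O → ether).
alkene: present (CH=CH — C=C double bond → alkene).
alkyl halide: absent. In COBr, the halogen is on a carbonyl carbon, which makes it an acyl halide, not an alkyl halide.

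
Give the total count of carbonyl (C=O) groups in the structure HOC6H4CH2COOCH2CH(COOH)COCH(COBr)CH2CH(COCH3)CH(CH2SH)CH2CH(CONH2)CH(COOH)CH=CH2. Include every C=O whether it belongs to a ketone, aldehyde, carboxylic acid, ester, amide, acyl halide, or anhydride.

CH2COOCH2: ester, 1 C=O (running total 1).
CH(COOH): carboxylic acid, 1 C=O (running total 2).
CO: ketone, 1 C=O (running total 3).
CH(COBr): acyl halide, 1 C=O (running total 4).
CH(COCH3): ketone, 1 C=O (running total 5).
CH(CONH2): amide, 1 C=O (running total 6).
CH(COOH): carboxylic acid, 1 C=O (running total 7).

7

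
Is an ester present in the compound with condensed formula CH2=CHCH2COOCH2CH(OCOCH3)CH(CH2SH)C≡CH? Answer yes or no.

yes

Taking each segment in turn:
  CH2=CH: C=C double bond → alkene.
  CH2COOCH2: –C(=O)–O–C with C on the carbonyl side → ester.
  CH(OCOCH3): pendant –OC(=O)CH3: an acyloxy group → ester.
  CH(CH2SH): pendant –CH2SH → thiol.
  C≡CH: C≡C triple bond → alkyne.
The CH2COOCH2 segment supplies the ester: –C(=O)–O–C with C on the carbonyl side → ester.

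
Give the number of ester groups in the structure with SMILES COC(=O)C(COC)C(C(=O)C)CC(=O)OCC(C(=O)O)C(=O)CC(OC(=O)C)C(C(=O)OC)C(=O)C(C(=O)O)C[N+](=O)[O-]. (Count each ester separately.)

4

Working along the chain:
  CH3OOC: CH3O–C(=O)–: carbonyl C bonded to C and to –OCH3 → ester (not ketone + ether).
  CH(CH2OCH3): pendant –CH2OCH3: C–O–C linkage → ether.
  CH(COCH3): pendant –COCH3: carbonyl C bonded to two carbons → ketone.
  CH2COOCH2: –C(=O)–O–C with C on the carbonyl side → ester.
  CH(COOH): pendant –COOH: carbonyl C bonded to C and –OH → carboxylic acid.
  CO: –C(=O)– with carbon on both sides → ketone.
  CH(OCOCH3): pendant –OC(=O)CH3: an acyloxy group → ester.
  CH(COOCH3): pendant –COOCH3: carbonyl C bonded to C and –OCH3 → ester.
  CO: –C(=O)– with carbon on both sides → ketone.
  CH(COOH): pendant –COOH: carbonyl C bonded to C and –OH → carboxylic acid.
  CH2NO2: –NO2 on carbon → nitro group.
Ester appears at: CH3OOC, CH2COOCH2, CH(OCOCH3), CH(COOCH3) → 4.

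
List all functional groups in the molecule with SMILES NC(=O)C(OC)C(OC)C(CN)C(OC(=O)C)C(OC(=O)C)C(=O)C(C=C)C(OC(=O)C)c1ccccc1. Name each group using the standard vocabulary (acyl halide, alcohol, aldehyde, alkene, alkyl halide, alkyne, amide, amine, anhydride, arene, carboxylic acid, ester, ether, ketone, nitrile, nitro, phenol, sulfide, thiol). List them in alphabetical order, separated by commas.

alkene, amide, amine, arene, ester, ether, ketone

–C(=O)NH2: carbonyl C bonded to C and to N → amide (the N is not a separate amine).
pendant –OCH3: C–O–C with sp³ C, no adjacent C=O → ether.
pendant –OCH3: C–O–C with sp³ C, no adjacent C=O → ether.
pendant –CH2NH2: N on sp³ C, no adjacent C=O → amine.
pendant –OC(=O)CH3: an acyloxy group → ester.
pendant –OC(=O)CH3: an acyloxy group → ester.
–C(=O)– with carbon on both sides → ketone.
pendant –CH=CH2: C=C double bond → alkene.
pendant –OC(=O)CH3: an acyloxy group → ester.
–C6H5 phenyl ring → arene.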